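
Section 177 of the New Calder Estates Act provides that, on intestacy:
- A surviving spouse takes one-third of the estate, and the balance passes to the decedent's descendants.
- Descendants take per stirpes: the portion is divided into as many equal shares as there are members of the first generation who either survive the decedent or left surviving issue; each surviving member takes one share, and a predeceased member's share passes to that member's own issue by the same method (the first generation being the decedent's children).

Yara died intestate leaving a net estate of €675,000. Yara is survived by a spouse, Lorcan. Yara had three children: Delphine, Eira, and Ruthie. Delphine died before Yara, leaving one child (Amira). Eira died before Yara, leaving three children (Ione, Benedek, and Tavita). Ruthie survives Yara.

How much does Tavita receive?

Tavita receives €50,000.

Lorcan takes one-third of €675,000 = €225,000. The remaining €450,000 passes to the descendants.
The descendants' portion (€450,000) is divided into 3 shares of €150,000: Ruthie takes €150,000; Delphine's €150,000 share passes to Delphine's issue; Eira's €150,000 share passes to Eira's issue.
Delphine's share (€150,000) passes entirely to Amira.
Eira's share (€150,000) is divided into 3 shares of €50,000: Ione, Benedek, and Tavita each take €50,000.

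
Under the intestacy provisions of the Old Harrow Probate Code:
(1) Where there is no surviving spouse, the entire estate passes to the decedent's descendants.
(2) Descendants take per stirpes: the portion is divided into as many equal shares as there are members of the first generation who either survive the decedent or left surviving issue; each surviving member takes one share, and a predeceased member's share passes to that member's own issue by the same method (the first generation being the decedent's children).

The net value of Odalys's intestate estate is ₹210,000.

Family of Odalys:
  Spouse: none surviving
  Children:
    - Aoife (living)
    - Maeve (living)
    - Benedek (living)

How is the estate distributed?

The entire ₹210,000 passes to the descendants.
That amount (₹210,000) is divided into 3 shares of ₹70,000: Aoife, Maeve, and Benedek each take ₹70,000.

Aoife: ₹70,000; Maeve: ₹70,000; Benedek: ₹70,000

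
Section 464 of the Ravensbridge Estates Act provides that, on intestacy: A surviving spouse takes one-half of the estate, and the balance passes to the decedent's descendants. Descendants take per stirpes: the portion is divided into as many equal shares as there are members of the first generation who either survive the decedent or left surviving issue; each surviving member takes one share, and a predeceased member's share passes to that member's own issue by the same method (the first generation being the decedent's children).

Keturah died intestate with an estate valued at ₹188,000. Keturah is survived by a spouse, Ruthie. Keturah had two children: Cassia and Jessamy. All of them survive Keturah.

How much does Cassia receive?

Cassia receives ₹47,000.

Ruthie takes one-half of ₹188,000 = ₹94,000. The remaining ₹94,000 passes to the descendants.
The descendants' portion (₹94,000) is divided into 2 shares of ₹47,000: Cassia and Jessamy each take ₹47,000.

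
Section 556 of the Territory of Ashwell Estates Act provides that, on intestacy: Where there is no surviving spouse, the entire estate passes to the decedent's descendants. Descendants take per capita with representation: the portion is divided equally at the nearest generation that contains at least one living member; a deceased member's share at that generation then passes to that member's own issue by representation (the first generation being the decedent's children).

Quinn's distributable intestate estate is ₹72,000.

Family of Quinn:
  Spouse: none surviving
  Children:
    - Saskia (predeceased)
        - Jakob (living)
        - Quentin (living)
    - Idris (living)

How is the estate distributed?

Jakob: ₹18,000; Quentin: ₹18,000; Idris: ₹36,000

The entire ₹72,000 passes to the descendants.
That amount (₹72,000) is divided into 2 shares of ₹36,000: Idris takes ₹36,000; Saskia's ₹36,000 share passes to Saskia's issue.
Saskia's share (₹36,000) is divided into 2 shares of ₹18,000: Jakob and Quentin each take ₹18,000.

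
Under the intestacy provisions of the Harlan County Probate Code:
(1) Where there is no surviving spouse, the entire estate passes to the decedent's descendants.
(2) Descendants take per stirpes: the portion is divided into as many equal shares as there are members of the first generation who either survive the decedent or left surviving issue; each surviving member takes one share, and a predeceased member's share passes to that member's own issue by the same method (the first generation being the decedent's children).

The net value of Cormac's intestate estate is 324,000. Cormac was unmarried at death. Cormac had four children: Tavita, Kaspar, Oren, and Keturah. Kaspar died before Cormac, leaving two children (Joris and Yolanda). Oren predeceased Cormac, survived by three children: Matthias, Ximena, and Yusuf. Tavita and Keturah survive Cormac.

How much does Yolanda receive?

Yolanda receives 40,500.

The entire 324,000 passes to the descendants.
That amount (324,000) is divided into 4 shares of 81,000: Tavita and Keturah each take 81,000; Kaspar's 81,000 share passes to Kaspar's issue; Oren's 81,000 share passes to Oren's issue.
Kaspar's share (81,000) is divided into 2 shares of 40,500: Joris and Yolanda each take 40,500.
Oren's share (81,000) is divided into 3 shares of 27,000: Matthias, Ximena, and Yusuf each take 27,000.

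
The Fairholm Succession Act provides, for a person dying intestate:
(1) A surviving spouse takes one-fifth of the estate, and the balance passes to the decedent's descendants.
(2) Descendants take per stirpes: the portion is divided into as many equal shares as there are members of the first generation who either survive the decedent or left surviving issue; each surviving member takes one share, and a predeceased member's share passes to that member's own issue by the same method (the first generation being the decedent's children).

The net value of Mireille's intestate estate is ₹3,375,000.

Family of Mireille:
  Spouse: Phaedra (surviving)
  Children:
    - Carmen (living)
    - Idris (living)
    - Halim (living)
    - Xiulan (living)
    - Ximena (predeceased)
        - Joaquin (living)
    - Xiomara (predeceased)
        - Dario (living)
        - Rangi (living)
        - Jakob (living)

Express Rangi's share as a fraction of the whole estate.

Phaedra takes one-fifth of ₹3,375,000 = ₹675,000. The remaining ₹2,700,000 passes to the descendants.
The descendants' portion (₹2,700,000) is divided into 6 shares of ₹450,000: Carmen, Idris, Halim, and Xiulan each take ₹450,000; Ximena's ₹450,000 share passes to Ximena's issue; Xiomara's ₹450,000 share passes to Xiomara's issue.
Ximena's share (₹450,000) passes entirely to Joaquin.
Xiomara's share (₹450,000) is divided into 3 shares of ₹150,000: Dario, Rangi, and Jakob each take ₹150,000.

Rangi receives 2/45 of the estate.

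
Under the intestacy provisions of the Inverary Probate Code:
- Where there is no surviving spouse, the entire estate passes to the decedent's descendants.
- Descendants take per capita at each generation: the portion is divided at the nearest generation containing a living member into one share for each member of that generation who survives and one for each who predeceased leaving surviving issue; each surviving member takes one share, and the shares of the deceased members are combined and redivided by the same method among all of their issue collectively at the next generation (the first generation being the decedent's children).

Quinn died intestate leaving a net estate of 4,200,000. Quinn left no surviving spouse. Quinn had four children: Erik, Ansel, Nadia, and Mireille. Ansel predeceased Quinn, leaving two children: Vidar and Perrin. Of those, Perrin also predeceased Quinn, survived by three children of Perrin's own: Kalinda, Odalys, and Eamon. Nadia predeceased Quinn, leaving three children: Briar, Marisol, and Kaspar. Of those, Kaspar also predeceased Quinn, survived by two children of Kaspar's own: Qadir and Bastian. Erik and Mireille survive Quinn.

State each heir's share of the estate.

The entire 4,200,000 passes to the descendants.
That amount (4,200,000) is divided at the children's generation into 4 shares of 1,050,000. Erik and Mireille each take 1,050,000. The 2 shares of the deceased (Ansel and Nadia) are combined into a pool of 2,100,000.
That pool (2,100,000) is divided at the grandchildren's generation into 5 shares of 420,000. Vidar, Briar, and Marisol each take 420,000. The 2 shares of the deceased (Perrin and Kaspar) are combined into a pool of 840,000.
That pool (840,000) is divided at the great-grandchildren's generation equally among Kalinda, Odalys, Eamon, Qadir, and Bastian: 168,000 each.

Erik: 1,050,000; Vidar: 420,000; Kalinda: 168,000; Odalys: 168,000; Eamon: 168,000; Briar: 420,000; Marisol: 420,000; Qadir: 168,000; Bastian: 168,000; Mireille: 1,050,000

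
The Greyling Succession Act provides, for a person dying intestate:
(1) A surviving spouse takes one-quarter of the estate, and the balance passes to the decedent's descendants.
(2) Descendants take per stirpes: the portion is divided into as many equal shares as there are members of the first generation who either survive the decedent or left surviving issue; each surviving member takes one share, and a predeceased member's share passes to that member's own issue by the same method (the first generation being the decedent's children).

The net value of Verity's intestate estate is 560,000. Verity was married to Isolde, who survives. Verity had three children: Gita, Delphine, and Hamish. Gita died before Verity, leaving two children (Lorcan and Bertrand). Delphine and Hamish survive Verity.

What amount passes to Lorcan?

Lorcan receives 70,000.

Isolde takes one-quarter of 560,000 = 140,000. The remaining 420,000 passes to the descendants.
The descendants' portion (420,000) is divided into 3 shares of 140,000: Delphine and Hamish each take 140,000; Gita's 140,000 share passes to Gita's issue.
Gita's share (140,000) is divided into 2 shares of 70,000: Lorcan and Bertrand each take 70,000.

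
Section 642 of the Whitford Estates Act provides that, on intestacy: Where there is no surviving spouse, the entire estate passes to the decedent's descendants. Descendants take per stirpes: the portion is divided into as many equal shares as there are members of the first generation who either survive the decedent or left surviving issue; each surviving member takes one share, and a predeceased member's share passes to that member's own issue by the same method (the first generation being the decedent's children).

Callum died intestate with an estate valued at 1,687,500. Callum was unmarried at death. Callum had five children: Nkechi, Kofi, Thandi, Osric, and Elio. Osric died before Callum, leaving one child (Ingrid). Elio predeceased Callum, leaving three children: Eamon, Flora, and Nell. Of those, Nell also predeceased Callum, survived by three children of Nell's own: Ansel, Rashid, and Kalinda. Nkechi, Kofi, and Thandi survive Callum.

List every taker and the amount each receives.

Nkechi: 337,500; Kofi: 337,500; Thandi: 337,500; Ingrid: 337,500; Eamon: 112,500; Flora: 112,500; Ansel: 37,500; Rashid: 37,500; Kalinda: 37,500

The entire 1,687,500 passes to the descendants.
That amount (1,687,500) is divided into 5 shares of 337,500: Nkechi, Kofi, and Thandi each take 337,500; Osric's 337,500 share passes to Osric's issue; Elio's 337,500 share passes to Elio's issue.
Osric's share (337,500) passes entirely to Ingrid.
Elio's share (337,500) is divided into 3 shares of 112,500: Eamon and Flora each take 112,500; Nell's 112,500 share passes to Nell's issue.
Nell's share (112,500) is divided into 3 shares of 37,500: Ansel, Rashid, and Kalinda each take 37,500.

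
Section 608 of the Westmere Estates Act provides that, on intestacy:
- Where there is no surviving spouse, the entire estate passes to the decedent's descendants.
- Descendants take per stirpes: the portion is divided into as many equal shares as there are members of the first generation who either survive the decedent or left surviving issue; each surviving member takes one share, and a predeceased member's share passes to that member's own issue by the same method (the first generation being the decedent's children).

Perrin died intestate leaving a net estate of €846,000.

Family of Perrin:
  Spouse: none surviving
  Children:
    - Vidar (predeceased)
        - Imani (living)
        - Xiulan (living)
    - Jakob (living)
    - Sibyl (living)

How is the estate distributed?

Imani: €141,000; Xiulan: €141,000; Jakob: €282,000; Sibyl: €282,000

The entire €846,000 passes to the descendants.
That amount (€846,000) is divided into 3 shares of €282,000: Jakob and Sibyl each take €282,000; Vidar's €282,000 share passes to Vidar's issue.
Vidar's share (€282,000) is divided into 2 shares of €141,000: Imani and Xiulan each take €141,000.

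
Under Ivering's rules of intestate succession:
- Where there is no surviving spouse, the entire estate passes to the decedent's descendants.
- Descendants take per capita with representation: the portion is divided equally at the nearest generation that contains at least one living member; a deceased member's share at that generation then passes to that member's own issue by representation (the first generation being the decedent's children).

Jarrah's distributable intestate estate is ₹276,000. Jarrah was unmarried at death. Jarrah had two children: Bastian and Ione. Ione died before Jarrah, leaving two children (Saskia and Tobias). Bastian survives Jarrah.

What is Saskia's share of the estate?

Saskia receives ₹69,000.

The entire ₹276,000 passes to the descendants.
That amount (₹276,000) is divided into 2 shares of ₹138,000: Bastian takes ₹138,000; Ione's ₹138,000 share passes to Ione's issue.
Ione's share (₹138,000) is divided into 2 shares of ₹69,000: Saskia and Tobias each take ₹69,000.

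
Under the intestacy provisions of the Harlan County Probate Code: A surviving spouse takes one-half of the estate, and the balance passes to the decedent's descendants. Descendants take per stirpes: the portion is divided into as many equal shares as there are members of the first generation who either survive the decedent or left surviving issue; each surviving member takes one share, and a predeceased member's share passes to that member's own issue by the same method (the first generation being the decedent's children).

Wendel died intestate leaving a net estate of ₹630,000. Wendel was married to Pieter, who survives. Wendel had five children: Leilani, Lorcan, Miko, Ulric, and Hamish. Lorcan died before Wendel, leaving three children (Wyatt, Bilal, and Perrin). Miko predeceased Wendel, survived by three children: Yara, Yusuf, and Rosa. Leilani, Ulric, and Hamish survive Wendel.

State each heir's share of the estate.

Pieter: ₹315,000; Leilani: ₹63,000; Wyatt: ₹21,000; Bilal: ₹21,000; Perrin: ₹21,000; Yara: ₹21,000; Yusuf: ₹21,000; Rosa: ₹21,000; Ulric: ₹63,000; Hamish: ₹63,000

Pieter takes one-half of ₹630,000 = ₹315,000. The remaining ₹315,000 passes to the descendants.
The descendants' portion (₹315,000) is divided into 5 shares of ₹63,000: Leilani, Ulric, and Hamish each take ₹63,000; Lorcan's ₹63,000 share passes to Lorcan's issue; Miko's ₹63,000 share passes to Miko's issue.
Lorcan's share (₹63,000) is divided into 3 shares of ₹21,000: Wyatt, Bilal, and Perrin each take ₹21,000.
Miko's share (₹63,000) is divided into 3 shares of ₹21,000: Yara, Yusuf, and Rosa each take ₹21,000.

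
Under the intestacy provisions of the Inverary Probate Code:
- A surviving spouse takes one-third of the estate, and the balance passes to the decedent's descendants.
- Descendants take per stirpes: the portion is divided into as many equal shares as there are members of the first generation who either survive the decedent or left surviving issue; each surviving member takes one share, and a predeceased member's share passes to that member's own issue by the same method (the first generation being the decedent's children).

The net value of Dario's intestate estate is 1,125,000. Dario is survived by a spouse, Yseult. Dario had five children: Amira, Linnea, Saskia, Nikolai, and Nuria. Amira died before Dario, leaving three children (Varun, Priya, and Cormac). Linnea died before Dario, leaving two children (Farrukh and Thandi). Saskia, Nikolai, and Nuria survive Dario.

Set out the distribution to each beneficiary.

Yseult takes one-third of 1,125,000 = 375,000. The remaining 750,000 passes to the descendants.
The descendants' portion (750,000) is divided into 5 shares of 150,000: Saskia, Nikolai, and Nuria each take 150,000; Amira's 150,000 share passes to Amira's issue; Linnea's 150,000 share passes to Linnea's issue.
Amira's share (150,000) is divided into 3 shares of 50,000: Varun, Priya, and Cormac each take 50,000.
Linnea's share (150,000) is divided into 2 shares of 75,000: Farrukh and Thandi each take 75,000.

Yseult: 375,000; Varun: 50,000; Priya: 50,000; Cormac: 50,000; Farrukh: 75,000; Thandi: 75,000; Saskia: 150,000; Nikolai: 150,000; Nuria: 150,000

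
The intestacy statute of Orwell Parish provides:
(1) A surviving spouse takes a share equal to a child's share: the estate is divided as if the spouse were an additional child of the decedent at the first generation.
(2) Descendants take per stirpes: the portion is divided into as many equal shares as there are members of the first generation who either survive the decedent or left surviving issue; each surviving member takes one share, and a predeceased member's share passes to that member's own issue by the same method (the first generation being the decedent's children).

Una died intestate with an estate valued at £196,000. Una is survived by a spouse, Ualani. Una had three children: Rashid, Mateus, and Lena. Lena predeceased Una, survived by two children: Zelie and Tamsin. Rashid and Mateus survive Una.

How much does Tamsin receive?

The spouse counts as an additional share at the children's level, so there are 4 primary shares of £49,000. Ualani takes one such share (£49,000).
The children's combined portion (£147,000) is divided into 3 shares of £49,000: Rashid and Mateus each take £49,000; Lena's £49,000 share passes to Lena's issue.
Lena's share (£49,000) is divided into 2 shares of £24,500: Zelie and Tamsin each take £24,500.

Tamsin receives £24,500.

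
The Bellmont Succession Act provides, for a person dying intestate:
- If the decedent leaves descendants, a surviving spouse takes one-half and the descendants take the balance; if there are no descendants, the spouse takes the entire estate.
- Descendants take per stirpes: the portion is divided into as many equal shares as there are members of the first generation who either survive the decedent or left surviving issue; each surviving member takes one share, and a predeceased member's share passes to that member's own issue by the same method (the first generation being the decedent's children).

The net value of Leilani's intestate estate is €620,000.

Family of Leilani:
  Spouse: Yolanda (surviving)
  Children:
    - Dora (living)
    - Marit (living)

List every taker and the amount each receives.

Yolanda takes one-half of €620,000 = €310,000. The remaining €310,000 passes to the descendants.
The descendants' portion (€310,000) is divided into 2 shares of €155,000: Dora and Marit each take €155,000.

Yolanda: €310,000; Dora: €155,000; Marit: €155,000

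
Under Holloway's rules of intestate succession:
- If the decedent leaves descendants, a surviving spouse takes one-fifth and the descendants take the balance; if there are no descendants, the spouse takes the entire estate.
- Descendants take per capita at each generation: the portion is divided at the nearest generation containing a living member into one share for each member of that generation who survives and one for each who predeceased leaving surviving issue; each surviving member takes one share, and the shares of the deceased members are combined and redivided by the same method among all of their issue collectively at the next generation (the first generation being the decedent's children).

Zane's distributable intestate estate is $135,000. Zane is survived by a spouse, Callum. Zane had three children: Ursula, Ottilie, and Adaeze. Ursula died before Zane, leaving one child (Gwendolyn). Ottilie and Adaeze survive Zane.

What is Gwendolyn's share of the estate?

Gwendolyn receives $36,000.

Callum takes one-fifth of $135,000 = $27,000. The remaining $108,000 passes to the descendants.
The descendants' portion ($108,000) is divided at the children's generation into 3 shares of $36,000. Ottilie and Adaeze each take $36,000. The remaining share for the deceased Ursula ($36,000) is carried to the next generation.
That pool ($36,000) passes entirely to Gwendolyn, the sole taker at the grandchildren's generation.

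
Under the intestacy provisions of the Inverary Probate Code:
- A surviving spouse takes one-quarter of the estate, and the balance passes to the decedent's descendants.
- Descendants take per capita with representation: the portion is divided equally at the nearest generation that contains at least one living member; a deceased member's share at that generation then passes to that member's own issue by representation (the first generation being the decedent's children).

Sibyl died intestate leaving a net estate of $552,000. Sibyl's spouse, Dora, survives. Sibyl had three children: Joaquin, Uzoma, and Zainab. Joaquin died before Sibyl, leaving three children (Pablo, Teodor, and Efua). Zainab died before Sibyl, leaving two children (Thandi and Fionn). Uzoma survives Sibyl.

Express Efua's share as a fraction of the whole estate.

Dora takes one-quarter of $552,000 = $138,000. The remaining $414,000 passes to the descendants.
The descendants' portion ($414,000) is divided into 3 shares of $138,000: Uzoma takes $138,000; Joaquin's $138,000 share passes to Joaquin's issue; Zainab's $138,000 share passes to Zainab's issue.
Joaquin's share ($138,000) is divided into 3 shares of $46,000: Pablo, Teodor, and Efua each take $46,000.
Zainab's share ($138,000) is divided into 2 shares of $69,000: Thandi and Fionn each take $69,000.

Efua receives 1/12 of the estate.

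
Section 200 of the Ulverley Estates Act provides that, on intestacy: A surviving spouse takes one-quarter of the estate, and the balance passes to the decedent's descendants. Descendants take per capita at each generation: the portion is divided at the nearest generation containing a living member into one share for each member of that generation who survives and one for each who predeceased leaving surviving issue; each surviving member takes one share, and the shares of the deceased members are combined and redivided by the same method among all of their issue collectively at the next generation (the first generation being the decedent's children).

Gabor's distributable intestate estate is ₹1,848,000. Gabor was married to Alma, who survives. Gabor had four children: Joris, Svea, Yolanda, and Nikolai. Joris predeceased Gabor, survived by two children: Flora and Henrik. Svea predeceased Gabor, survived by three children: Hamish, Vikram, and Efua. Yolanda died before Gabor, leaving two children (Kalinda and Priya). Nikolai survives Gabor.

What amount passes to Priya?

Priya receives ₹148,500.

Alma takes one-quarter of ₹1,848,000 = ₹462,000. The remaining ₹1,386,000 passes to the descendants.
The descendants' portion (₹1,386,000) is divided at the children's generation into 4 shares of ₹346,500. Nikolai takes ₹346,500. The 3 shares of the deceased (Joris, Svea, and Yolanda) are combined into a pool of ₹1,039,500.
That pool (₹1,039,500) is divided at the grandchildren's generation equally among Flora, Henrik, Hamish, Vikram, Efua, Kalinda, and Priya: ₹148,500 each.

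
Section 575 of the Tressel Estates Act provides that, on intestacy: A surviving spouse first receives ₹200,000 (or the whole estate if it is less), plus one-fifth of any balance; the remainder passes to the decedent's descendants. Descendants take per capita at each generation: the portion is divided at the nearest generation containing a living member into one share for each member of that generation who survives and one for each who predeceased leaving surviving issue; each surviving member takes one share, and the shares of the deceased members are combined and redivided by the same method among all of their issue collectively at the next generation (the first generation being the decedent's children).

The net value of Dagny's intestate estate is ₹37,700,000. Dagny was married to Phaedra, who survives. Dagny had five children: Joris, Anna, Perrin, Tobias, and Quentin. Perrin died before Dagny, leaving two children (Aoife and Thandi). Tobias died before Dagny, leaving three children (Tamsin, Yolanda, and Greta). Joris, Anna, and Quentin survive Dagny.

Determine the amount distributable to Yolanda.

Phaedra first takes ₹200,000, leaving a balance of ₹37,500,000. Phaedra then takes one-fifth of the balance (₹7,500,000), for a total of ₹7,700,000. The remaining ₹30,000,000 passes to the descendants.
The descendants' portion (₹30,000,000) is divided at the children's generation into 5 shares of ₹6,000,000. Joris, Anna, and Quentin each take ₹6,000,000. The 2 shares of the deceased (Perrin and Tobias) are combined into a pool of ₹12,000,000.
That pool (₹12,000,000) is divided at the grandchildren's generation equally among Aoife, Thandi, Tamsin, Yolanda, and Greta: ₹2,400,000 each.

Yolanda receives ₹2,400,000.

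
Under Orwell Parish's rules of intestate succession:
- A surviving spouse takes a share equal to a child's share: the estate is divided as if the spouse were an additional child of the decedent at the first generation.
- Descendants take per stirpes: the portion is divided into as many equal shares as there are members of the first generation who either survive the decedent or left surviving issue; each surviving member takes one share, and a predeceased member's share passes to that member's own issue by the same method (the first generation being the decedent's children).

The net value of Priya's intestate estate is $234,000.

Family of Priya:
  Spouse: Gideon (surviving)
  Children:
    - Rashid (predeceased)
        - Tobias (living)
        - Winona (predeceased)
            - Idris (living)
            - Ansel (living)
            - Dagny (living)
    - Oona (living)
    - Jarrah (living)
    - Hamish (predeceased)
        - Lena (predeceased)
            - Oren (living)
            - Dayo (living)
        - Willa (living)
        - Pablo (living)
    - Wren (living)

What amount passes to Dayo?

Dayo receives $6,500.

The spouse counts as an additional share at the children's level, so there are 6 primary shares of $39,000. Gideon takes one such share ($39,000).
The children's combined portion ($195,000) is divided into 5 shares of $39,000: Oona, Jarrah, and Wren each take $39,000; Rashid's $39,000 share passes to Rashid's issue; Hamish's $39,000 share passes to Hamish's issue.
Rashid's share ($39,000) is divided into 2 shares of $19,500: Tobias takes $19,500; Winona's $19,500 share passes to Winona's issue.
Winona's share ($19,500) is divided into 3 shares of $6,500: Idris, Ansel, and Dagny each take $6,500.
Hamish's share ($39,000) is divided into 3 shares of $13,000: Willa and Pablo each take $13,000; Lena's $13,000 share passes to Lena's issue.
Lena's share ($13,000) is divided into 2 shares of $6,500: Oren and Dayo each take $6,500.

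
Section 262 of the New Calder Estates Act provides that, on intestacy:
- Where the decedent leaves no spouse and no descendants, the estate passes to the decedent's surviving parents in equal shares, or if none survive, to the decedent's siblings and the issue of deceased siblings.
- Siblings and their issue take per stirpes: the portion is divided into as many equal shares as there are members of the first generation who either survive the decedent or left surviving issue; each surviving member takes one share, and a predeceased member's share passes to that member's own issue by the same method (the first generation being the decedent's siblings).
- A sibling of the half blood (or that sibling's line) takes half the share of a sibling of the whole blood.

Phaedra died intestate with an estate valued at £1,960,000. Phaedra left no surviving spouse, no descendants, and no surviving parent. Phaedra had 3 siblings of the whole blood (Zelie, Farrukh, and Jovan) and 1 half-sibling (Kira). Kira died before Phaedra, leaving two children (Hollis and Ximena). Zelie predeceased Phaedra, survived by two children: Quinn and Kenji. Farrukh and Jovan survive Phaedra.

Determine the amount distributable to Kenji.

The entire £1,960,000 passes to the siblings and their issue.
Counting each half-blood sibling's line as half a unit, there are 7/2 units in £1,960,000, so one unit is £560,000. Whole-blood lines (Zelie, Farrukh, and Jovan) take £560,000 each; half-blood lines (Kira) take £280,000 each.
Kira's share (£280,000) is divided into 2 shares of £140,000: Hollis and Ximena each take £140,000.
Zelie's share (£560,000) is divided into 2 shares of £280,000: Quinn and Kenji each take £280,000.

Kenji receives £280,000.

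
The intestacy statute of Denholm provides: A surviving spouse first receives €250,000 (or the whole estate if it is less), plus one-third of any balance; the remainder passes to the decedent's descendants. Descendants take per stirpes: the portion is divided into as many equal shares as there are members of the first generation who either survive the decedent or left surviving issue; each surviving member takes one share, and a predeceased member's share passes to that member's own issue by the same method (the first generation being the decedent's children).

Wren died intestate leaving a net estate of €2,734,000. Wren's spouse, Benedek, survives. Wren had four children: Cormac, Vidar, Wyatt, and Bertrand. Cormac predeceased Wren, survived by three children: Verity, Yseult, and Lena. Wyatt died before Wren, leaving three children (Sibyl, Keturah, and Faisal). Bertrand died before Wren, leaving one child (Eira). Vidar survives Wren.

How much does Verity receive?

Benedek first takes €250,000, leaving a balance of €2,484,000. Benedek then takes one-third of the balance (€828,000), for a total of €1,078,000. The remaining €1,656,000 passes to the descendants.
The descendants' portion (€1,656,000) is divided into 4 shares of €414,000: Vidar takes €414,000; Cormac's €414,000 share passes to Cormac's issue; Wyatt's €414,000 share passes to Wyatt's issue; Bertrand's €414,000 share passes to Bertrand's issue.
Cormac's share (€414,000) is divided into 3 shares of €138,000: Verity, Yseult, and Lena each take €138,000.
Wyatt's share (€414,000) is divided into 3 shares of €138,000: Sibyl, Keturah, and Faisal each take €138,000.
Bertrand's share (€414,000) passes entirely to Eira.

Verity receives €138,000.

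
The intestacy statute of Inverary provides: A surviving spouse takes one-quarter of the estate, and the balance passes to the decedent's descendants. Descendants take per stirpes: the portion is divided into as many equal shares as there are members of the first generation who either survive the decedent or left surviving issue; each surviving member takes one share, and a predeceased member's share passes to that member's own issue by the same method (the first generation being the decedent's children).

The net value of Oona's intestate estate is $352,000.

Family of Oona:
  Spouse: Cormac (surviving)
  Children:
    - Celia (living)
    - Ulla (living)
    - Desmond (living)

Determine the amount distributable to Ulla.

Cormac takes one-quarter of $352,000 = $88,000. The remaining $264,000 passes to the descendants.
The descendants' portion ($264,000) is divided into 3 shares of $88,000: Celia, Ulla, and Desmond each take $88,000.

Ulla receives $88,000.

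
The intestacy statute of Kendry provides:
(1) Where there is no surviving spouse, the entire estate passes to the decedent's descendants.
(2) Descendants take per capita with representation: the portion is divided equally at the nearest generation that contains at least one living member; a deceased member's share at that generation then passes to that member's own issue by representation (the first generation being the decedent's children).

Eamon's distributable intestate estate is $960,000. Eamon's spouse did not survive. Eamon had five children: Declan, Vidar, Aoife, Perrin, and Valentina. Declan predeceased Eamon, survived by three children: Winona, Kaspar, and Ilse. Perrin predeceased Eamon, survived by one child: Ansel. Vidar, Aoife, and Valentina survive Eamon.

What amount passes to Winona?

The entire $960,000 passes to the descendants.
That amount ($960,000) is divided into 5 shares of $192,000: Vidar, Aoife, and Valentina each take $192,000; Declan's $192,000 share passes to Declan's issue; Perrin's $192,000 share passes to Perrin's issue.
Declan's share ($192,000) is divided into 3 shares of $64,000: Winona, Kaspar, and Ilse each take $64,000.
Perrin's share ($192,000) passes entirely to Ansel.

Winona receives $64,000.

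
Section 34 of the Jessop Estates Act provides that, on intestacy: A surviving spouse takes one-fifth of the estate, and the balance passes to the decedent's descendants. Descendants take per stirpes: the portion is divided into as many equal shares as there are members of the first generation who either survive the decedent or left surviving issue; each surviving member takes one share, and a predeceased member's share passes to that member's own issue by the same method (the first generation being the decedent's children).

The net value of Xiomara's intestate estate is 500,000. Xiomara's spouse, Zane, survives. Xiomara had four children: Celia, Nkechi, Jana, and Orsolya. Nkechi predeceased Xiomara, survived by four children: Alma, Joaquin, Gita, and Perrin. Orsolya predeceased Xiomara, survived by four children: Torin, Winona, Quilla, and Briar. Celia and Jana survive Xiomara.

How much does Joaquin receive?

Joaquin receives 25,000.

Zane takes one-fifth of 500,000 = 100,000. The remaining 400,000 passes to the descendants.
The descendants' portion (400,000) is divided into 4 shares of 100,000: Celia and Jana each take 100,000; Nkechi's 100,000 share passes to Nkechi's issue; Orsolya's 100,000 share passes to Orsolya's issue.
Nkechi's share (100,000) is divided into 4 shares of 25,000: Alma, Joaquin, Gita, and Perrin each take 25,000.
Orsolya's share (100,000) is divided into 4 shares of 25,000: Torin, Winona, Quilla, and Briar each take 25,000.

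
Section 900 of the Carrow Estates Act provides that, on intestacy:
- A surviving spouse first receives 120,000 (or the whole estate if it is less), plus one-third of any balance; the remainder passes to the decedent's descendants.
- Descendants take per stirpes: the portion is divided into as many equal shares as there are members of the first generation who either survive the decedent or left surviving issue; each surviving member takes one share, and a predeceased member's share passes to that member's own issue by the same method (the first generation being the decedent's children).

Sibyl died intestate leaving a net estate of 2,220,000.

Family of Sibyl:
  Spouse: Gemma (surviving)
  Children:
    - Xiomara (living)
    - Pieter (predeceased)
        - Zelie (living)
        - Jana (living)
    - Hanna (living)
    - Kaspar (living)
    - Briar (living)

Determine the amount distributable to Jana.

Gemma first takes 120,000, leaving a balance of 2,100,000. Gemma then takes one-third of the balance (700,000), for a total of 820,000. The remaining 1,400,000 passes to the descendants.
The descendants' portion (1,400,000) is divided into 5 shares of 280,000: Xiomara, Hanna, Kaspar, and Briar each take 280,000; Pieter's 280,000 share passes to Pieter's issue.
Pieter's share (280,000) is divided into 2 shares of 140,000: Zelie and Jana each take 140,000.

Jana receives 140,000.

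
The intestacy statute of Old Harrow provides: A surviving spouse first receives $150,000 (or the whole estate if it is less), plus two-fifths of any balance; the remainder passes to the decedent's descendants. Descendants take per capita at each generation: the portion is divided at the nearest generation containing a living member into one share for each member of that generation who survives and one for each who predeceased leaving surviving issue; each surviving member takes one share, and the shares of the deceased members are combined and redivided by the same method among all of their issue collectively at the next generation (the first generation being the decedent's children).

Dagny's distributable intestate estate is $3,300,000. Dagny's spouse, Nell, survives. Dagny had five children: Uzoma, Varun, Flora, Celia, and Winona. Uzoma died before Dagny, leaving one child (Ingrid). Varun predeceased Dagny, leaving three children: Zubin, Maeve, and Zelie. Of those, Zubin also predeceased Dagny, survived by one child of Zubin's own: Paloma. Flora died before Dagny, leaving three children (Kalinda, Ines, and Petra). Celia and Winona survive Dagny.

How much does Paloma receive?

Paloma receives $162,000.

Nell first takes $150,000, leaving a balance of $3,150,000. Nell then takes two-fifths of the balance ($1,260,000), for a total of $1,410,000. The remaining $1,890,000 passes to the descendants.
The descendants' portion ($1,890,000) is divided at the children's generation into 5 shares of $378,000. Celia and Winona each take $378,000. The 3 shares of the deceased (Uzoma, Varun, and Flora) are combined into a pool of $1,134,000.
That pool ($1,134,000) is divided at the grandchildren's generation into 7 shares of $162,000. Ingrid, Maeve, Zelie, Kalinda, Ines, and Petra each take $162,000. The remaining share for the deceased Zubin ($162,000) is carried to the next generation.
That pool ($162,000) passes entirely to Paloma, the sole taker at the great-grandchildren's generation.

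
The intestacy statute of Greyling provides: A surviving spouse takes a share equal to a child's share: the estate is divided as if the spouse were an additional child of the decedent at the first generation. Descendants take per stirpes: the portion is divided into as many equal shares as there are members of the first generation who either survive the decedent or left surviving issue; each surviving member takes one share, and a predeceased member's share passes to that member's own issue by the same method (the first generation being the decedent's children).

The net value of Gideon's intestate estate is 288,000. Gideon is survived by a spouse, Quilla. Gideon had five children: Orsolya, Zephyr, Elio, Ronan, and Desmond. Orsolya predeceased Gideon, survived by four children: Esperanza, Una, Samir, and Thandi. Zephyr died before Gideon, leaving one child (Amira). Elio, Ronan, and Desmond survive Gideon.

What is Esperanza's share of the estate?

The spouse counts as an additional share at the children's level, so there are 6 primary shares of 48,000. Quilla takes one such share (48,000).
The children's combined portion (240,000) is divided into 5 shares of 48,000: Elio, Ronan, and Desmond each take 48,000; Orsolya's 48,000 share passes to Orsolya's issue; Zephyr's 48,000 share passes to Zephyr's issue.
Orsolya's share (48,000) is divided into 4 shares of 12,000: Esperanza, Una, Samir, and Thandi each take 12,000.
Zephyr's share (48,000) passes entirely to Amira.

Esperanza receives 12,000.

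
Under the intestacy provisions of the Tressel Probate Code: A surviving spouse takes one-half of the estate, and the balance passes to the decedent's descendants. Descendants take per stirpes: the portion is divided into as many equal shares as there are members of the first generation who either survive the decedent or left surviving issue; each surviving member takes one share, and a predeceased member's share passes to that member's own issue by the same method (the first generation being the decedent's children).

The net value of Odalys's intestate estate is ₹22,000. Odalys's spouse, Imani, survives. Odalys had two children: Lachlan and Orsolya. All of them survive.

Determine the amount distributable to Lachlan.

Imani takes one-half of ₹22,000 = ₹11,000. The remaining ₹11,000 passes to the descendants.
The descendants' portion (₹11,000) is divided into 2 shares of ₹5,500: Lachlan and Orsolya each take ₹5,500.

Lachlan receives ₹5,500.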